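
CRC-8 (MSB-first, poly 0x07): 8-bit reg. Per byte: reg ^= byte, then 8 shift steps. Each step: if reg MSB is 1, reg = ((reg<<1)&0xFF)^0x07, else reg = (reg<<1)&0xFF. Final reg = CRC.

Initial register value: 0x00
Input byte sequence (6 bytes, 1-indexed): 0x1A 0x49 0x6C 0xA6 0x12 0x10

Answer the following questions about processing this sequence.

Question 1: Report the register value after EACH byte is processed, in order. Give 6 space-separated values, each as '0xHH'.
0x46 0x2D 0xC0 0x35 0xF5 0xB5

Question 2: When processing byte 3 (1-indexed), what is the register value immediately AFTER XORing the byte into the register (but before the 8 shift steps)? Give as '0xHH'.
Register before byte 3: 0x2D
Byte 3: 0x6C
0x2D XOR 0x6C = 0x41

Answer: 0x41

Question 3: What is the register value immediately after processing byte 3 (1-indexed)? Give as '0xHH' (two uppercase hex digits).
Answer: 0xC0

Derivation:
After byte 1 (0x1A): reg=0x46
After byte 2 (0x49): reg=0x2D
After byte 3 (0x6C): reg=0xC0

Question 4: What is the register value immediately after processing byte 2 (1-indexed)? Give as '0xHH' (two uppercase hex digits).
Answer: 0x2D

Derivation:
After byte 1 (0x1A): reg=0x46
After byte 2 (0x49): reg=0x2D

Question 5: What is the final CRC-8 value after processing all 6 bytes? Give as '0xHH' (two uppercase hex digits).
Answer: 0xB5

Derivation:
After byte 1 (0x1A): reg=0x46
After byte 2 (0x49): reg=0x2D
After byte 3 (0x6C): reg=0xC0
After byte 4 (0xA6): reg=0x35
After byte 5 (0x12): reg=0xF5
After byte 6 (0x10): reg=0xB5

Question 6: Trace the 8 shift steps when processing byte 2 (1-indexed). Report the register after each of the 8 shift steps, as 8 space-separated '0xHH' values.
Answer: 0x1E 0x3C 0x78 0xF0 0xE7 0xC9 0x95 0x2D

Derivation:
After byte 1 (0x1A): reg=0x46
Register before byte 2: 0x46
After XOR with byte 0x49: 0x0F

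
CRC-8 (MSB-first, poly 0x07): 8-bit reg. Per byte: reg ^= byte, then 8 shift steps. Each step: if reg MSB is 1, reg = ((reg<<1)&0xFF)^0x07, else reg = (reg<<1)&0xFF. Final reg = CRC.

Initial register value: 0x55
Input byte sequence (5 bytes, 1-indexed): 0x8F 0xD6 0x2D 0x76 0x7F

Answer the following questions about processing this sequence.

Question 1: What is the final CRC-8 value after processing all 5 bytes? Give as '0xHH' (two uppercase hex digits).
After byte 1 (0x8F): reg=0x08
After byte 2 (0xD6): reg=0x14
After byte 3 (0x2D): reg=0xAF
After byte 4 (0x76): reg=0x01
After byte 5 (0x7F): reg=0x7D

Answer: 0x7D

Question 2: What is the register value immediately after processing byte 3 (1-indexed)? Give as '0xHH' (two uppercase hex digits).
Answer: 0xAF

Derivation:
After byte 1 (0x8F): reg=0x08
After byte 2 (0xD6): reg=0x14
After byte 3 (0x2D): reg=0xAF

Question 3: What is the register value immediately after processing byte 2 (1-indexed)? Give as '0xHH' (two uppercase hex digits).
After byte 1 (0x8F): reg=0x08
After byte 2 (0xD6): reg=0x14

Answer: 0x14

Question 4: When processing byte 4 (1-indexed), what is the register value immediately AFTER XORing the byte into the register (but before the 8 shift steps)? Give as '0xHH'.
Register before byte 4: 0xAF
Byte 4: 0x76
0xAF XOR 0x76 = 0xD9

Answer: 0xD9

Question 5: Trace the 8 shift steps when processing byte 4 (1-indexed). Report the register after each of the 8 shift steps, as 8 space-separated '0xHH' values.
Answer: 0xB5 0x6D 0xDA 0xB3 0x61 0xC2 0x83 0x01

Derivation:
After byte 1 (0x8F): reg=0x08
After byte 2 (0xD6): reg=0x14
After byte 3 (0x2D): reg=0xAF
Register before byte 4: 0xAF
After XOR with byte 0x76: 0xD9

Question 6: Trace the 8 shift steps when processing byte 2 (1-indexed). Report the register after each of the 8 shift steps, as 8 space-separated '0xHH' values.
Answer: 0xBB 0x71 0xE2 0xC3 0x81 0x05 0x0A 0x14

Derivation:
After byte 1 (0x8F): reg=0x08
Register before byte 2: 0x08
After XOR with byte 0xD6: 0xDE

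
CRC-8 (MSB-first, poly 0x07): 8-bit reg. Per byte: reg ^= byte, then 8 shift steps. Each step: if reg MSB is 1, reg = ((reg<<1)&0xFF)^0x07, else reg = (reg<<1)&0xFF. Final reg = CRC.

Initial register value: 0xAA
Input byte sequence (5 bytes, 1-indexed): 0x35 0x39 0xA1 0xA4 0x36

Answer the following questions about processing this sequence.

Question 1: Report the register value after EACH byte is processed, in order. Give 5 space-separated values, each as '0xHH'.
0xD4 0x8D 0xC4 0x27 0x77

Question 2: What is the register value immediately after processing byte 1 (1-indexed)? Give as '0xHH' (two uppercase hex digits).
Answer: 0xD4

Derivation:
After byte 1 (0x35): reg=0xD4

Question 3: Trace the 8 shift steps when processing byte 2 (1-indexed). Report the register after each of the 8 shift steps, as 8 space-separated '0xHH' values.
Answer: 0xDD 0xBD 0x7D 0xFA 0xF3 0xE1 0xC5 0x8D

Derivation:
After byte 1 (0x35): reg=0xD4
Register before byte 2: 0xD4
After XOR with byte 0x39: 0xED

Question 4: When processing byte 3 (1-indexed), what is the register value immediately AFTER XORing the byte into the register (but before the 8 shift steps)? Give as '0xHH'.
Register before byte 3: 0x8D
Byte 3: 0xA1
0x8D XOR 0xA1 = 0x2C

Answer: 0x2C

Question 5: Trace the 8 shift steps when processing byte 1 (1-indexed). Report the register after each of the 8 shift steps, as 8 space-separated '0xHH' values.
Answer: 0x39 0x72 0xE4 0xCF 0x99 0x35 0x6A 0xD4

Derivation:
Register before byte 1: 0xAA
After XOR with byte 0x35: 0x9F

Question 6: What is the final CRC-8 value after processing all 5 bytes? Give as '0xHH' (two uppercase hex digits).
After byte 1 (0x35): reg=0xD4
After byte 2 (0x39): reg=0x8D
After byte 3 (0xA1): reg=0xC4
After byte 4 (0xA4): reg=0x27
After byte 5 (0x36): reg=0x77

Answer: 0x77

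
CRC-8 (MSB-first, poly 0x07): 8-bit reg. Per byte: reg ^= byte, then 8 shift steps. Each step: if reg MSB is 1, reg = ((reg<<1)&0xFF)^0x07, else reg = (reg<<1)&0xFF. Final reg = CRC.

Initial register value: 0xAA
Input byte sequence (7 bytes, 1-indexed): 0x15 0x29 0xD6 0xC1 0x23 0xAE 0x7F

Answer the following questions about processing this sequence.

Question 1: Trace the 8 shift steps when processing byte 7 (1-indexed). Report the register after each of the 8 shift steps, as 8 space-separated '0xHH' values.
After byte 1 (0x15): reg=0x34
After byte 2 (0x29): reg=0x53
After byte 3 (0xD6): reg=0x92
After byte 4 (0xC1): reg=0xBE
After byte 5 (0x23): reg=0xDA
After byte 6 (0xAE): reg=0x4B
Register before byte 7: 0x4B
After XOR with byte 0x7F: 0x34

Answer: 0x68 0xD0 0xA7 0x49 0x92 0x23 0x46 0x8C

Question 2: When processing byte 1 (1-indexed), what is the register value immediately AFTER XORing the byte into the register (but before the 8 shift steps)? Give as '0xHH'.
Answer: 0xBF

Derivation:
Register before byte 1: 0xAA
Byte 1: 0x15
0xAA XOR 0x15 = 0xBF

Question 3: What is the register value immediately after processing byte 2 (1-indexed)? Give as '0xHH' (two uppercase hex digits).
Answer: 0x53

Derivation:
After byte 1 (0x15): reg=0x34
After byte 2 (0x29): reg=0x53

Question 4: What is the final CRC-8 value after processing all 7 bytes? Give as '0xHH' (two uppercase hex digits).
After byte 1 (0x15): reg=0x34
After byte 2 (0x29): reg=0x53
After byte 3 (0xD6): reg=0x92
After byte 4 (0xC1): reg=0xBE
After byte 5 (0x23): reg=0xDA
After byte 6 (0xAE): reg=0x4B
After byte 7 (0x7F): reg=0x8C

Answer: 0x8C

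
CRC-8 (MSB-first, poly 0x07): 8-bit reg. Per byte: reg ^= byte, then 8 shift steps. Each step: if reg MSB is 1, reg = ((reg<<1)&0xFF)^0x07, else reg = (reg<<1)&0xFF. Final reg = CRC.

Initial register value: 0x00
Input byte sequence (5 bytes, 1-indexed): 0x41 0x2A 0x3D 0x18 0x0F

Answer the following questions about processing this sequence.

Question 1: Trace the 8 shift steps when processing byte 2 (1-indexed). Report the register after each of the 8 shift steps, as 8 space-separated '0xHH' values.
Answer: 0xD3 0xA1 0x45 0x8A 0x13 0x26 0x4C 0x98

Derivation:
After byte 1 (0x41): reg=0xC0
Register before byte 2: 0xC0
After XOR with byte 0x2A: 0xEA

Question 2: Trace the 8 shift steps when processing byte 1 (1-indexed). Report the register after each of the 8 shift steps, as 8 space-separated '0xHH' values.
Answer: 0x82 0x03 0x06 0x0C 0x18 0x30 0x60 0xC0

Derivation:
Register before byte 1: 0x00
After XOR with byte 0x41: 0x41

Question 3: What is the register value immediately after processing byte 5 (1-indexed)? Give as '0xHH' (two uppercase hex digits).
After byte 1 (0x41): reg=0xC0
After byte 2 (0x2A): reg=0x98
After byte 3 (0x3D): reg=0x72
After byte 4 (0x18): reg=0x11
After byte 5 (0x0F): reg=0x5A

Answer: 0x5A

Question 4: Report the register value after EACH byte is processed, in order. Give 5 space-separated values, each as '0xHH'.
0xC0 0x98 0x72 0x11 0x5A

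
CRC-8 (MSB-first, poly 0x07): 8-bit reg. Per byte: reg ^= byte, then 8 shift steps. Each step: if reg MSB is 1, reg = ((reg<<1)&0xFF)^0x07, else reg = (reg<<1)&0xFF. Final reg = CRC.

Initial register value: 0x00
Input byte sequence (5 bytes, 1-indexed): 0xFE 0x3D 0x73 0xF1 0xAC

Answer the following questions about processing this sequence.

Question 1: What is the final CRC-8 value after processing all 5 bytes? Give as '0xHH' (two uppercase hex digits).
After byte 1 (0xFE): reg=0xF4
After byte 2 (0x3D): reg=0x71
After byte 3 (0x73): reg=0x0E
After byte 4 (0xF1): reg=0xF3
After byte 5 (0xAC): reg=0x9A

Answer: 0x9A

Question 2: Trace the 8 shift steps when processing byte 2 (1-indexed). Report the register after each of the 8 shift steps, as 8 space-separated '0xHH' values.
After byte 1 (0xFE): reg=0xF4
Register before byte 2: 0xF4
After XOR with byte 0x3D: 0xC9

Answer: 0x95 0x2D 0x5A 0xB4 0x6F 0xDE 0xBB 0x71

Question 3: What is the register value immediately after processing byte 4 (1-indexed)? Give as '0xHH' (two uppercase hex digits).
Answer: 0xF3

Derivation:
After byte 1 (0xFE): reg=0xF4
After byte 2 (0x3D): reg=0x71
After byte 3 (0x73): reg=0x0E
After byte 4 (0xF1): reg=0xF3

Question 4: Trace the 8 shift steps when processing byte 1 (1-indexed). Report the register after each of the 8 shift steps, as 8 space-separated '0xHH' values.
Answer: 0xFB 0xF1 0xE5 0xCD 0x9D 0x3D 0x7A 0xF4

Derivation:
Register before byte 1: 0x00
After XOR with byte 0xFE: 0xFE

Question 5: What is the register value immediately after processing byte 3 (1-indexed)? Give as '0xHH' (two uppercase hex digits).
After byte 1 (0xFE): reg=0xF4
After byte 2 (0x3D): reg=0x71
After byte 3 (0x73): reg=0x0E

Answer: 0x0E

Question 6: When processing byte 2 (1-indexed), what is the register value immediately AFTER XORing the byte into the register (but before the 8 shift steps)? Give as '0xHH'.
Register before byte 2: 0xF4
Byte 2: 0x3D
0xF4 XOR 0x3D = 0xC9

Answer: 0xC9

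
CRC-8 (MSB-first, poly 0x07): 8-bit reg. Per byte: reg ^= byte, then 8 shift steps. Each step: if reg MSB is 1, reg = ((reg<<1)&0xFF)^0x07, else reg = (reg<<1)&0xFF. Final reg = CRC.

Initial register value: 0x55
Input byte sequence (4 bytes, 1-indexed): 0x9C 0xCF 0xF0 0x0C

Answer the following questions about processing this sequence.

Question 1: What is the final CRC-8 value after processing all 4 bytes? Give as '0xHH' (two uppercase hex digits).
Answer: 0xF6

Derivation:
After byte 1 (0x9C): reg=0x71
After byte 2 (0xCF): reg=0x33
After byte 3 (0xF0): reg=0x47
After byte 4 (0x0C): reg=0xF6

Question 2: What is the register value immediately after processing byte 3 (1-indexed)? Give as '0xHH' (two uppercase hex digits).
Answer: 0x47

Derivation:
After byte 1 (0x9C): reg=0x71
After byte 2 (0xCF): reg=0x33
After byte 3 (0xF0): reg=0x47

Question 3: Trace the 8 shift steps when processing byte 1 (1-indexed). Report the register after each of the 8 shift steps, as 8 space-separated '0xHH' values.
Register before byte 1: 0x55
After XOR with byte 0x9C: 0xC9

Answer: 0x95 0x2D 0x5A 0xB4 0x6F 0xDE 0xBB 0x71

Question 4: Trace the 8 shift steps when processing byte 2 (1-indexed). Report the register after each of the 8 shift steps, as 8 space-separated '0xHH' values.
After byte 1 (0x9C): reg=0x71
Register before byte 2: 0x71
After XOR with byte 0xCF: 0xBE

Answer: 0x7B 0xF6 0xEB 0xD1 0xA5 0x4D 0x9A 0x33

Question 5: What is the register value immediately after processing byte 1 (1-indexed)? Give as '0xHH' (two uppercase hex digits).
After byte 1 (0x9C): reg=0x71

Answer: 0x71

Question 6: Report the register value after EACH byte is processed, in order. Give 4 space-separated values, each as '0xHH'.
0x71 0x33 0x47 0xF6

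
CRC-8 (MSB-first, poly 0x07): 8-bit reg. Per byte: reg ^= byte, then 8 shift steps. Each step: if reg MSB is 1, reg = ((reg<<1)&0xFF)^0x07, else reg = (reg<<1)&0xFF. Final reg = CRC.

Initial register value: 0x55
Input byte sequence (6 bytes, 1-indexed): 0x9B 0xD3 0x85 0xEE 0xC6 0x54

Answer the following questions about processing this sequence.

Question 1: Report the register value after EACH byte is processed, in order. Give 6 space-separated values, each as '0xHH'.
0x64 0x0C 0xB6 0x8F 0xF8 0x4D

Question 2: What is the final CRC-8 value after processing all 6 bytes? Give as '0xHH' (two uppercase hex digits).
Answer: 0x4D

Derivation:
After byte 1 (0x9B): reg=0x64
After byte 2 (0xD3): reg=0x0C
After byte 3 (0x85): reg=0xB6
After byte 4 (0xEE): reg=0x8F
After byte 5 (0xC6): reg=0xF8
After byte 6 (0x54): reg=0x4D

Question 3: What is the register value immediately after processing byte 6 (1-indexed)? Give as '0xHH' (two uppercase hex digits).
Answer: 0x4D

Derivation:
After byte 1 (0x9B): reg=0x64
After byte 2 (0xD3): reg=0x0C
After byte 3 (0x85): reg=0xB6
After byte 4 (0xEE): reg=0x8F
After byte 5 (0xC6): reg=0xF8
After byte 6 (0x54): reg=0x4D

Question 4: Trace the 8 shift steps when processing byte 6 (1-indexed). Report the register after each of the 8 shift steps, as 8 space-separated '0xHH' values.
Answer: 0x5F 0xBE 0x7B 0xF6 0xEB 0xD1 0xA5 0x4D

Derivation:
After byte 1 (0x9B): reg=0x64
After byte 2 (0xD3): reg=0x0C
After byte 3 (0x85): reg=0xB6
After byte 4 (0xEE): reg=0x8F
After byte 5 (0xC6): reg=0xF8
Register before byte 6: 0xF8
After XOR with byte 0x54: 0xAC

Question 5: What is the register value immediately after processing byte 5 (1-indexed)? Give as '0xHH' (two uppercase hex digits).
Answer: 0xF8

Derivation:
After byte 1 (0x9B): reg=0x64
After byte 2 (0xD3): reg=0x0C
After byte 3 (0x85): reg=0xB6
After byte 4 (0xEE): reg=0x8F
After byte 5 (0xC6): reg=0xF8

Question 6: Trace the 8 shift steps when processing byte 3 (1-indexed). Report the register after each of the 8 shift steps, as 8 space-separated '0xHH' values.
Answer: 0x15 0x2A 0x54 0xA8 0x57 0xAE 0x5B 0xB6

Derivation:
After byte 1 (0x9B): reg=0x64
After byte 2 (0xD3): reg=0x0C
Register before byte 3: 0x0C
After XOR with byte 0x85: 0x89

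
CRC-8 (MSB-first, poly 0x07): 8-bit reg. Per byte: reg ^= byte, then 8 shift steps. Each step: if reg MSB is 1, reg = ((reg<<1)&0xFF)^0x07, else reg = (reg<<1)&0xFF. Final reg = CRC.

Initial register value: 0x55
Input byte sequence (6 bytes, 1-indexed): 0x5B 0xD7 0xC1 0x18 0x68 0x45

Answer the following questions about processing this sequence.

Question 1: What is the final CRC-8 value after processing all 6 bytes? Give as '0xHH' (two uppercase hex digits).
After byte 1 (0x5B): reg=0x2A
After byte 2 (0xD7): reg=0xFD
After byte 3 (0xC1): reg=0xB4
After byte 4 (0x18): reg=0x4D
After byte 5 (0x68): reg=0xFB
After byte 6 (0x45): reg=0x33

Answer: 0x33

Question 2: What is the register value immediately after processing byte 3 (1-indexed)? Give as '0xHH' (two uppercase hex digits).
Answer: 0xB4

Derivation:
After byte 1 (0x5B): reg=0x2A
After byte 2 (0xD7): reg=0xFD
After byte 3 (0xC1): reg=0xB4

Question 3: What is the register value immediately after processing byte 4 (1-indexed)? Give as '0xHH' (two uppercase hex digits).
After byte 1 (0x5B): reg=0x2A
After byte 2 (0xD7): reg=0xFD
After byte 3 (0xC1): reg=0xB4
After byte 4 (0x18): reg=0x4D

Answer: 0x4D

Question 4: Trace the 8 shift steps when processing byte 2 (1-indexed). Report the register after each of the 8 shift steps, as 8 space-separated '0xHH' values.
After byte 1 (0x5B): reg=0x2A
Register before byte 2: 0x2A
After XOR with byte 0xD7: 0xFD

Answer: 0xFD 0xFD 0xFD 0xFD 0xFD 0xFD 0xFD 0xFD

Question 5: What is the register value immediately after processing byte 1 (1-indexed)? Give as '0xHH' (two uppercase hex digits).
After byte 1 (0x5B): reg=0x2A

Answer: 0x2A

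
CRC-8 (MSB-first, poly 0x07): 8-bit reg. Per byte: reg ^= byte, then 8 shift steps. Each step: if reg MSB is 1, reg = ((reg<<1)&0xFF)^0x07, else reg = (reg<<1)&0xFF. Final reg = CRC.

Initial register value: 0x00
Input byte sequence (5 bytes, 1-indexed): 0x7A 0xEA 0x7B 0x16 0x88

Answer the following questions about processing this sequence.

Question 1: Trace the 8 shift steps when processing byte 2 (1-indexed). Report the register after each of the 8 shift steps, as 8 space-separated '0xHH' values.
Answer: 0x11 0x22 0x44 0x88 0x17 0x2E 0x5C 0xB8

Derivation:
After byte 1 (0x7A): reg=0x61
Register before byte 2: 0x61
After XOR with byte 0xEA: 0x8B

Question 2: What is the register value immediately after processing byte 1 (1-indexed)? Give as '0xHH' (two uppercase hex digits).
Answer: 0x61

Derivation:
After byte 1 (0x7A): reg=0x61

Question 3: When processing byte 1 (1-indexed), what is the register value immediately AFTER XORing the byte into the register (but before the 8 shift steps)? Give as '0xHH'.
Register before byte 1: 0x00
Byte 1: 0x7A
0x00 XOR 0x7A = 0x7A

Answer: 0x7A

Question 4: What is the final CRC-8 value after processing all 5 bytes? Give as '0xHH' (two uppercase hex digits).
Answer: 0xA8

Derivation:
After byte 1 (0x7A): reg=0x61
After byte 2 (0xEA): reg=0xB8
After byte 3 (0x7B): reg=0x47
After byte 4 (0x16): reg=0xB0
After byte 5 (0x88): reg=0xA8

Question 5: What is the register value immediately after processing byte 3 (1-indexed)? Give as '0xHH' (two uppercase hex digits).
After byte 1 (0x7A): reg=0x61
After byte 2 (0xEA): reg=0xB8
After byte 3 (0x7B): reg=0x47

Answer: 0x47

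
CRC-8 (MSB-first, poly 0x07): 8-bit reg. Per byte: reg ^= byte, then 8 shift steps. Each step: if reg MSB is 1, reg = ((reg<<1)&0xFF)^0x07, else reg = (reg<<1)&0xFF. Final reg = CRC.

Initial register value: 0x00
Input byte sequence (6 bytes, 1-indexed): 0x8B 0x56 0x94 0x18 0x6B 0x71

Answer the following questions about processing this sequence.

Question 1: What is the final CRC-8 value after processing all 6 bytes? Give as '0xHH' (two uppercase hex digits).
After byte 1 (0x8B): reg=0xB8
After byte 2 (0x56): reg=0x84
After byte 3 (0x94): reg=0x70
After byte 4 (0x18): reg=0x1F
After byte 5 (0x6B): reg=0x4B
After byte 6 (0x71): reg=0xA6

Answer: 0xA6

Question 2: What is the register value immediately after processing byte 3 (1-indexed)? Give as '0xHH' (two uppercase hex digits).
Answer: 0x70

Derivation:
After byte 1 (0x8B): reg=0xB8
After byte 2 (0x56): reg=0x84
After byte 3 (0x94): reg=0x70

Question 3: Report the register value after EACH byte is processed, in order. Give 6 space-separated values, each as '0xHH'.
0xB8 0x84 0x70 0x1F 0x4B 0xA6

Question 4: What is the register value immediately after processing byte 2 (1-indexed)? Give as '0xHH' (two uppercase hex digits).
Answer: 0x84

Derivation:
After byte 1 (0x8B): reg=0xB8
After byte 2 (0x56): reg=0x84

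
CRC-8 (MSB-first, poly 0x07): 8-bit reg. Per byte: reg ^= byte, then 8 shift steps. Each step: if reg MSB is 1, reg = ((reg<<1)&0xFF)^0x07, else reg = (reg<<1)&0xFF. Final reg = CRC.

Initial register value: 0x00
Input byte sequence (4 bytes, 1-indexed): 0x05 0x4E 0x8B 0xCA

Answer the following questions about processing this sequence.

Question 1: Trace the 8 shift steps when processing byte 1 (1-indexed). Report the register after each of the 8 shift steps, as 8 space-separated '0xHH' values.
Answer: 0x0A 0x14 0x28 0x50 0xA0 0x47 0x8E 0x1B

Derivation:
Register before byte 1: 0x00
After XOR with byte 0x05: 0x05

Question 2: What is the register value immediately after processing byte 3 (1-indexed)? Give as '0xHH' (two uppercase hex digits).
Answer: 0xF5

Derivation:
After byte 1 (0x05): reg=0x1B
After byte 2 (0x4E): reg=0xAC
After byte 3 (0x8B): reg=0xF5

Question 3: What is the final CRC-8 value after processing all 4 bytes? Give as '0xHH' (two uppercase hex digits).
Answer: 0xBD

Derivation:
After byte 1 (0x05): reg=0x1B
After byte 2 (0x4E): reg=0xAC
After byte 3 (0x8B): reg=0xF5
After byte 4 (0xCA): reg=0xBD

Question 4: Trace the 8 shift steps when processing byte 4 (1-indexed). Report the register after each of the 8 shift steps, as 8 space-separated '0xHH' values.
Answer: 0x7E 0xFC 0xFF 0xF9 0xF5 0xED 0xDD 0xBD

Derivation:
After byte 1 (0x05): reg=0x1B
After byte 2 (0x4E): reg=0xAC
After byte 3 (0x8B): reg=0xF5
Register before byte 4: 0xF5
After XOR with byte 0xCA: 0x3F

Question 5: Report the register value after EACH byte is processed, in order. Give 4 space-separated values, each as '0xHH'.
0x1B 0xAC 0xF5 0xBD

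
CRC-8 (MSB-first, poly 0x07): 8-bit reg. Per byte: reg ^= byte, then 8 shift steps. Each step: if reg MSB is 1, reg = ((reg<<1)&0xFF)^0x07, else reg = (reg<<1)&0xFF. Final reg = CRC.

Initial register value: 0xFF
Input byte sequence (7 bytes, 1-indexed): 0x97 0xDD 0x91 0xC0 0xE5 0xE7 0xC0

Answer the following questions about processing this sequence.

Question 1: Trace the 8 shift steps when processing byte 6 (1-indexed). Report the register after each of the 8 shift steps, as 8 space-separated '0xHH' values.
After byte 1 (0x97): reg=0x1F
After byte 2 (0xDD): reg=0x40
After byte 3 (0x91): reg=0x39
After byte 4 (0xC0): reg=0xE1
After byte 5 (0xE5): reg=0x1C
Register before byte 6: 0x1C
After XOR with byte 0xE7: 0xFB

Answer: 0xF1 0xE5 0xCD 0x9D 0x3D 0x7A 0xF4 0xEF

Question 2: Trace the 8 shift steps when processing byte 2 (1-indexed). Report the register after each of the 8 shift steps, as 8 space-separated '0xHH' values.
After byte 1 (0x97): reg=0x1F
Register before byte 2: 0x1F
After XOR with byte 0xDD: 0xC2

Answer: 0x83 0x01 0x02 0x04 0x08 0x10 0x20 0x40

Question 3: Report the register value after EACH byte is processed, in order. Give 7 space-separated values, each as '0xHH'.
0x1F 0x40 0x39 0xE1 0x1C 0xEF 0xCD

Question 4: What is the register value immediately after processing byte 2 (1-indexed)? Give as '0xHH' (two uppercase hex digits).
After byte 1 (0x97): reg=0x1F
After byte 2 (0xDD): reg=0x40

Answer: 0x40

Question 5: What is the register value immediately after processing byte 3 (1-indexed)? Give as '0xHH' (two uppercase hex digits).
Answer: 0x39

Derivation:
After byte 1 (0x97): reg=0x1F
After byte 2 (0xDD): reg=0x40
After byte 3 (0x91): reg=0x39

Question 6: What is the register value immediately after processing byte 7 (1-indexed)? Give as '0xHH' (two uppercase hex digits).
Answer: 0xCD

Derivation:
After byte 1 (0x97): reg=0x1F
After byte 2 (0xDD): reg=0x40
After byte 3 (0x91): reg=0x39
After byte 4 (0xC0): reg=0xE1
After byte 5 (0xE5): reg=0x1C
After byte 6 (0xE7): reg=0xEF
After byte 7 (0xC0): reg=0xCD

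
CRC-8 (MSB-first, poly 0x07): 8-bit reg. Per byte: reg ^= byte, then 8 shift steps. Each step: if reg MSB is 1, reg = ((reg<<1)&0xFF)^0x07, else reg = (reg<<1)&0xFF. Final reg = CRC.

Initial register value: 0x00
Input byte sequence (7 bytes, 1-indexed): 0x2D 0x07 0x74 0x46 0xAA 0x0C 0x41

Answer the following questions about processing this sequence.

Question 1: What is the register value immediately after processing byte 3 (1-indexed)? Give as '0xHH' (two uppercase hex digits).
Answer: 0xF2

Derivation:
After byte 1 (0x2D): reg=0xC3
After byte 2 (0x07): reg=0x52
After byte 3 (0x74): reg=0xF2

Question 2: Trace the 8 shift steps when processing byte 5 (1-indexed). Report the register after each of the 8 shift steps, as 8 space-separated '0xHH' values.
After byte 1 (0x2D): reg=0xC3
After byte 2 (0x07): reg=0x52
After byte 3 (0x74): reg=0xF2
After byte 4 (0x46): reg=0x05
Register before byte 5: 0x05
After XOR with byte 0xAA: 0xAF

Answer: 0x59 0xB2 0x63 0xC6 0x8B 0x11 0x22 0x44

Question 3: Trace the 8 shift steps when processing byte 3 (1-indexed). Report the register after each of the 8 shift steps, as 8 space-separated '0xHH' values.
Answer: 0x4C 0x98 0x37 0x6E 0xDC 0xBF 0x79 0xF2

Derivation:
After byte 1 (0x2D): reg=0xC3
After byte 2 (0x07): reg=0x52
Register before byte 3: 0x52
After XOR with byte 0x74: 0x26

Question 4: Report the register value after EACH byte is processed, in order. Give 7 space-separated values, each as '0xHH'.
0xC3 0x52 0xF2 0x05 0x44 0xFF 0x33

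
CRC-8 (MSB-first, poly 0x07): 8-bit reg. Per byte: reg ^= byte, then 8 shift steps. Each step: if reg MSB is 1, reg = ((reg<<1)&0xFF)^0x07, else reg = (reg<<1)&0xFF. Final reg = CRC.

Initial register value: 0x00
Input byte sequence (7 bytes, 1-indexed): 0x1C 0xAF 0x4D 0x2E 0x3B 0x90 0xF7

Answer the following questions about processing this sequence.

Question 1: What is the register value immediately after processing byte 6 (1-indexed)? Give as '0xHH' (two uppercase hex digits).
Answer: 0x2B

Derivation:
After byte 1 (0x1C): reg=0x54
After byte 2 (0xAF): reg=0xEF
After byte 3 (0x4D): reg=0x67
After byte 4 (0x2E): reg=0xF8
After byte 5 (0x3B): reg=0x47
After byte 6 (0x90): reg=0x2B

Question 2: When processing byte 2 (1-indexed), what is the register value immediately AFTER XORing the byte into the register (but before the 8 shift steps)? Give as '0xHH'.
Answer: 0xFB

Derivation:
Register before byte 2: 0x54
Byte 2: 0xAF
0x54 XOR 0xAF = 0xFB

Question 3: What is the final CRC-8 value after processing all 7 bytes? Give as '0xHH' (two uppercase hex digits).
Answer: 0x1A

Derivation:
After byte 1 (0x1C): reg=0x54
After byte 2 (0xAF): reg=0xEF
After byte 3 (0x4D): reg=0x67
After byte 4 (0x2E): reg=0xF8
After byte 5 (0x3B): reg=0x47
After byte 6 (0x90): reg=0x2B
After byte 7 (0xF7): reg=0x1A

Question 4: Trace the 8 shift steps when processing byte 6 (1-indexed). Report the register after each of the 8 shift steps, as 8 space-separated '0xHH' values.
After byte 1 (0x1C): reg=0x54
After byte 2 (0xAF): reg=0xEF
After byte 3 (0x4D): reg=0x67
After byte 4 (0x2E): reg=0xF8
After byte 5 (0x3B): reg=0x47
Register before byte 6: 0x47
After XOR with byte 0x90: 0xD7

Answer: 0xA9 0x55 0xAA 0x53 0xA6 0x4B 0x96 0x2B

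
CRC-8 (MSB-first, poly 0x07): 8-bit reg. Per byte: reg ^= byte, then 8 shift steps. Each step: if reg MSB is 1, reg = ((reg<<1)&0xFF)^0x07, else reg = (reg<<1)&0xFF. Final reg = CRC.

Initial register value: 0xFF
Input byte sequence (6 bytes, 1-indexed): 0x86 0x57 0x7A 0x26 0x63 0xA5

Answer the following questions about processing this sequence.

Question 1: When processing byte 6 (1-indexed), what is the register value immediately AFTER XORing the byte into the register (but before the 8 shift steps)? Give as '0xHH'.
Answer: 0xC0

Derivation:
Register before byte 6: 0x65
Byte 6: 0xA5
0x65 XOR 0xA5 = 0xC0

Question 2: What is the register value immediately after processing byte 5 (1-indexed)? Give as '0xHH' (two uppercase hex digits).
Answer: 0x65

Derivation:
After byte 1 (0x86): reg=0x68
After byte 2 (0x57): reg=0xBD
After byte 3 (0x7A): reg=0x5B
After byte 4 (0x26): reg=0x74
After byte 5 (0x63): reg=0x65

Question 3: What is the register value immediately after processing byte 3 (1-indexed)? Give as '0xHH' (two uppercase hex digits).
After byte 1 (0x86): reg=0x68
After byte 2 (0x57): reg=0xBD
After byte 3 (0x7A): reg=0x5B

Answer: 0x5B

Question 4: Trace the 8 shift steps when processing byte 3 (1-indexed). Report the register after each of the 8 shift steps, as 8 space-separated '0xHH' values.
Answer: 0x89 0x15 0x2A 0x54 0xA8 0x57 0xAE 0x5B

Derivation:
After byte 1 (0x86): reg=0x68
After byte 2 (0x57): reg=0xBD
Register before byte 3: 0xBD
After XOR with byte 0x7A: 0xC7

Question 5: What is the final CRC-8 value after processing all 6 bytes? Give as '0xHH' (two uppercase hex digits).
Answer: 0x4E

Derivation:
After byte 1 (0x86): reg=0x68
After byte 2 (0x57): reg=0xBD
After byte 3 (0x7A): reg=0x5B
After byte 4 (0x26): reg=0x74
After byte 5 (0x63): reg=0x65
After byte 6 (0xA5): reg=0x4E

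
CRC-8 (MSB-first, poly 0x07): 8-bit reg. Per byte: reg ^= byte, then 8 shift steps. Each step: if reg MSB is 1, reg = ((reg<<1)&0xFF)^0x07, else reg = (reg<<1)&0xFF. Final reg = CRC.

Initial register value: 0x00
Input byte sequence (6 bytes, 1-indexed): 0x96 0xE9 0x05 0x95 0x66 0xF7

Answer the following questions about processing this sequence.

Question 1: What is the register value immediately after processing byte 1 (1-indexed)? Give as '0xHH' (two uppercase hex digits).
After byte 1 (0x96): reg=0xEB

Answer: 0xEB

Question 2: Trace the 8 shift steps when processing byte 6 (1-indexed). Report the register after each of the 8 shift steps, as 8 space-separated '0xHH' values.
After byte 1 (0x96): reg=0xEB
After byte 2 (0xE9): reg=0x0E
After byte 3 (0x05): reg=0x31
After byte 4 (0x95): reg=0x75
After byte 5 (0x66): reg=0x79
Register before byte 6: 0x79
After XOR with byte 0xF7: 0x8E

Answer: 0x1B 0x36 0x6C 0xD8 0xB7 0x69 0xD2 0xA3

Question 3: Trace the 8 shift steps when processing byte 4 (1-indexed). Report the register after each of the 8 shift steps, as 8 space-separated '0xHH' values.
After byte 1 (0x96): reg=0xEB
After byte 2 (0xE9): reg=0x0E
After byte 3 (0x05): reg=0x31
Register before byte 4: 0x31
After XOR with byte 0x95: 0xA4

Answer: 0x4F 0x9E 0x3B 0x76 0xEC 0xDF 0xB9 0x75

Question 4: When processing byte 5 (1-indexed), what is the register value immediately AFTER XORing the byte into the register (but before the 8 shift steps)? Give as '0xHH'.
Register before byte 5: 0x75
Byte 5: 0x66
0x75 XOR 0x66 = 0x13

Answer: 0x13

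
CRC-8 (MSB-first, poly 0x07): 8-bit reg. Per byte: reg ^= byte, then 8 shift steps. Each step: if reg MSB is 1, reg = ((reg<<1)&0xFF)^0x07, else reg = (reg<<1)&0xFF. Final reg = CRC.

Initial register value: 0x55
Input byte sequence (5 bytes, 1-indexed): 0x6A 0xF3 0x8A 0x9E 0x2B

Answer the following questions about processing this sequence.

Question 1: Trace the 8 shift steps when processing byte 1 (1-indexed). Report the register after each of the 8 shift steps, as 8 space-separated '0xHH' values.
Register before byte 1: 0x55
After XOR with byte 0x6A: 0x3F

Answer: 0x7E 0xFC 0xFF 0xF9 0xF5 0xED 0xDD 0xBD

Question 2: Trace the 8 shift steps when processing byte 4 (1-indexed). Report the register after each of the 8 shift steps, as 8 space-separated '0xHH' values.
After byte 1 (0x6A): reg=0xBD
After byte 2 (0xF3): reg=0xED
After byte 3 (0x8A): reg=0x32
Register before byte 4: 0x32
After XOR with byte 0x9E: 0xAC

Answer: 0x5F 0xBE 0x7B 0xF6 0xEB 0xD1 0xA5 0x4D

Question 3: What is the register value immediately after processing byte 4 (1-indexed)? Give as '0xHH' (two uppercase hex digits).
Answer: 0x4D

Derivation:
After byte 1 (0x6A): reg=0xBD
After byte 2 (0xF3): reg=0xED
After byte 3 (0x8A): reg=0x32
After byte 4 (0x9E): reg=0x4D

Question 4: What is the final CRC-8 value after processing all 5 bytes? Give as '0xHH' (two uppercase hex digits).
After byte 1 (0x6A): reg=0xBD
After byte 2 (0xF3): reg=0xED
After byte 3 (0x8A): reg=0x32
After byte 4 (0x9E): reg=0x4D
After byte 5 (0x2B): reg=0x35

Answer: 0x35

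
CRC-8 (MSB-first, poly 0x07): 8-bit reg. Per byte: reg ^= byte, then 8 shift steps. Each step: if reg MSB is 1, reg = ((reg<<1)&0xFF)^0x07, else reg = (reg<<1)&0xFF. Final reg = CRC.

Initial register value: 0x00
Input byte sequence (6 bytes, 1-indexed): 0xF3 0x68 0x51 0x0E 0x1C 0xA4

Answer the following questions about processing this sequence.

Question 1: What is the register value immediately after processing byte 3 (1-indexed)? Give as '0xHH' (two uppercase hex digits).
Answer: 0x3C

Derivation:
After byte 1 (0xF3): reg=0xD7
After byte 2 (0x68): reg=0x34
After byte 3 (0x51): reg=0x3C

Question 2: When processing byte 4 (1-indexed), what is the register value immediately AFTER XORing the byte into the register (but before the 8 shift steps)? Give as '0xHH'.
Register before byte 4: 0x3C
Byte 4: 0x0E
0x3C XOR 0x0E = 0x32

Answer: 0x32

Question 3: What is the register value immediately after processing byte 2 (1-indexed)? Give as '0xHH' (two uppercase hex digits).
After byte 1 (0xF3): reg=0xD7
After byte 2 (0x68): reg=0x34

Answer: 0x34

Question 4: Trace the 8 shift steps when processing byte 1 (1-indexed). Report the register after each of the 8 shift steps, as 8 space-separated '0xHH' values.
Register before byte 1: 0x00
After XOR with byte 0xF3: 0xF3

Answer: 0xE1 0xC5 0x8D 0x1D 0x3A 0x74 0xE8 0xD7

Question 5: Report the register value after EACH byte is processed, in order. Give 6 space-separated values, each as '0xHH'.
0xD7 0x34 0x3C 0x9E 0x87 0xE9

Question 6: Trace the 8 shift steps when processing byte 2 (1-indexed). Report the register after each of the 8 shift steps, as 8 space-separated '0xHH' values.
After byte 1 (0xF3): reg=0xD7
Register before byte 2: 0xD7
After XOR with byte 0x68: 0xBF

Answer: 0x79 0xF2 0xE3 0xC1 0x85 0x0D 0x1A 0x34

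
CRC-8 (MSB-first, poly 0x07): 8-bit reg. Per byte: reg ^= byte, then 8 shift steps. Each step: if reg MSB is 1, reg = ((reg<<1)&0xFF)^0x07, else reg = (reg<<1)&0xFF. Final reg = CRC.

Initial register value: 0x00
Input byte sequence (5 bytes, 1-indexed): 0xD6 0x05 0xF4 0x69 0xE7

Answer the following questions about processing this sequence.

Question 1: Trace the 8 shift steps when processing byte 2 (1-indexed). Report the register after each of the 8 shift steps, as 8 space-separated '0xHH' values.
After byte 1 (0xD6): reg=0x2C
Register before byte 2: 0x2C
After XOR with byte 0x05: 0x29

Answer: 0x52 0xA4 0x4F 0x9E 0x3B 0x76 0xEC 0xDF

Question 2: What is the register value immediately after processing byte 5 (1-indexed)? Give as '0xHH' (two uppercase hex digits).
After byte 1 (0xD6): reg=0x2C
After byte 2 (0x05): reg=0xDF
After byte 3 (0xF4): reg=0xD1
After byte 4 (0x69): reg=0x21
After byte 5 (0xE7): reg=0x5C

Answer: 0x5C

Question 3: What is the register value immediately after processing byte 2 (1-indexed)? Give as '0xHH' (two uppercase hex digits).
After byte 1 (0xD6): reg=0x2C
After byte 2 (0x05): reg=0xDF

Answer: 0xDF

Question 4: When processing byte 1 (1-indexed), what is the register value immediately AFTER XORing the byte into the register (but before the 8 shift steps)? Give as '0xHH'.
Answer: 0xD6

Derivation:
Register before byte 1: 0x00
Byte 1: 0xD6
0x00 XOR 0xD6 = 0xD6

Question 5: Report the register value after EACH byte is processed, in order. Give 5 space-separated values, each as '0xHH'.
0x2C 0xDF 0xD1 0x21 0x5C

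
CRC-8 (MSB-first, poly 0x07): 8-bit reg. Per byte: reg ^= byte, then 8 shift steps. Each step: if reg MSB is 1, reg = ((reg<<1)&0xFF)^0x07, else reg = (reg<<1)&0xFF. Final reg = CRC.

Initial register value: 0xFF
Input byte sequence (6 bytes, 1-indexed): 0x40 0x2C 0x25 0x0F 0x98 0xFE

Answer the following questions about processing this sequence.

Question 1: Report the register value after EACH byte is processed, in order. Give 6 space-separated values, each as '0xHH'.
0x34 0x48 0x04 0x31 0x56 0x51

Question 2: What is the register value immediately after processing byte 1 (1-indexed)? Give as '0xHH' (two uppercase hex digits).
Answer: 0x34

Derivation:
After byte 1 (0x40): reg=0x34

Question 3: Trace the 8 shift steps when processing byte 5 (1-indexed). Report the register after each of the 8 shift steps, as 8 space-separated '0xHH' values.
After byte 1 (0x40): reg=0x34
After byte 2 (0x2C): reg=0x48
After byte 3 (0x25): reg=0x04
After byte 4 (0x0F): reg=0x31
Register before byte 5: 0x31
After XOR with byte 0x98: 0xA9

Answer: 0x55 0xAA 0x53 0xA6 0x4B 0x96 0x2B 0x56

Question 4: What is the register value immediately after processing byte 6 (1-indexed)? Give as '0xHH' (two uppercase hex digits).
Answer: 0x51

Derivation:
After byte 1 (0x40): reg=0x34
After byte 2 (0x2C): reg=0x48
After byte 3 (0x25): reg=0x04
After byte 4 (0x0F): reg=0x31
After byte 5 (0x98): reg=0x56
After byte 6 (0xFE): reg=0x51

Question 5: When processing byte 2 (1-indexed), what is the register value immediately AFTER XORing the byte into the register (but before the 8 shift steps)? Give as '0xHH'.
Answer: 0x18

Derivation:
Register before byte 2: 0x34
Byte 2: 0x2C
0x34 XOR 0x2C = 0x18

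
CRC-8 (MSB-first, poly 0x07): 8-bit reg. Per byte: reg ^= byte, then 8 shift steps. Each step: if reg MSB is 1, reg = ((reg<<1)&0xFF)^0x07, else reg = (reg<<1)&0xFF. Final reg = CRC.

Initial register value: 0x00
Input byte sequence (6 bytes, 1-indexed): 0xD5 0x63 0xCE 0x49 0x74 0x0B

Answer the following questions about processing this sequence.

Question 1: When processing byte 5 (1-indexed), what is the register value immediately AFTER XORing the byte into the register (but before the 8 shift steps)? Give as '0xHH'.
Register before byte 5: 0x38
Byte 5: 0x74
0x38 XOR 0x74 = 0x4C

Answer: 0x4C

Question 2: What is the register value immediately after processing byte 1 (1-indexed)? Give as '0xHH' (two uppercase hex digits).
After byte 1 (0xD5): reg=0x25

Answer: 0x25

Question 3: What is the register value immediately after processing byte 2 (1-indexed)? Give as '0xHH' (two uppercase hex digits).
After byte 1 (0xD5): reg=0x25
After byte 2 (0x63): reg=0xD5

Answer: 0xD5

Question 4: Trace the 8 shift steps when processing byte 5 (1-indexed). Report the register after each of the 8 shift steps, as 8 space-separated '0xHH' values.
After byte 1 (0xD5): reg=0x25
After byte 2 (0x63): reg=0xD5
After byte 3 (0xCE): reg=0x41
After byte 4 (0x49): reg=0x38
Register before byte 5: 0x38
After XOR with byte 0x74: 0x4C

Answer: 0x98 0x37 0x6E 0xDC 0xBF 0x79 0xF2 0xE3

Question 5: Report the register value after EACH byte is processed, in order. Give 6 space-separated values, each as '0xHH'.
0x25 0xD5 0x41 0x38 0xE3 0x96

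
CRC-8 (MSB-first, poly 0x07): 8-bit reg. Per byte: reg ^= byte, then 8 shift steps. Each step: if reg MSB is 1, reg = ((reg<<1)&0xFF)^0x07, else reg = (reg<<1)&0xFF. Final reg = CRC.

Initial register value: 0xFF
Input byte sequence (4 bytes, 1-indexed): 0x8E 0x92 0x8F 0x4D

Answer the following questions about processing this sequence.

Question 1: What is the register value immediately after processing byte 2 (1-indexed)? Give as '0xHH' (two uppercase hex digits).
Answer: 0x40

Derivation:
After byte 1 (0x8E): reg=0x50
After byte 2 (0x92): reg=0x40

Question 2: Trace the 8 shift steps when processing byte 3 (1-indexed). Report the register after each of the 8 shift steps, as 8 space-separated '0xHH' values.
Answer: 0x99 0x35 0x6A 0xD4 0xAF 0x59 0xB2 0x63

Derivation:
After byte 1 (0x8E): reg=0x50
After byte 2 (0x92): reg=0x40
Register before byte 3: 0x40
After XOR with byte 0x8F: 0xCF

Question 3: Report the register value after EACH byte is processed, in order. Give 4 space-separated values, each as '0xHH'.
0x50 0x40 0x63 0xCA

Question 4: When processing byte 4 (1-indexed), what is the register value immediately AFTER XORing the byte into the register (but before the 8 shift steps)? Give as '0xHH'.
Answer: 0x2E

Derivation:
Register before byte 4: 0x63
Byte 4: 0x4D
0x63 XOR 0x4D = 0x2E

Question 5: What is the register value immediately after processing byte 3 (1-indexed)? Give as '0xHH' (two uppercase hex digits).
Answer: 0x63

Derivation:
After byte 1 (0x8E): reg=0x50
After byte 2 (0x92): reg=0x40
After byte 3 (0x8F): reg=0x63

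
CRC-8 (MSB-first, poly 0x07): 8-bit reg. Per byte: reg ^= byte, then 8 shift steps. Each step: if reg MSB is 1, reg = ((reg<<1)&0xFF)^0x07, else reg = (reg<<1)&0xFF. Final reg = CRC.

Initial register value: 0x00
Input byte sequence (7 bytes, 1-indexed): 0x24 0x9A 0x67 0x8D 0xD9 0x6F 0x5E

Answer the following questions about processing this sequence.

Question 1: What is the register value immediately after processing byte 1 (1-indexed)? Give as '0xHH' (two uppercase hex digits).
After byte 1 (0x24): reg=0xFC

Answer: 0xFC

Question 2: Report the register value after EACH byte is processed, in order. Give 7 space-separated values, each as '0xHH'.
0xFC 0x35 0xB9 0x8C 0xAC 0x47 0x4F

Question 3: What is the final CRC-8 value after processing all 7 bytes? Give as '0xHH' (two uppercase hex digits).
After byte 1 (0x24): reg=0xFC
After byte 2 (0x9A): reg=0x35
After byte 3 (0x67): reg=0xB9
After byte 4 (0x8D): reg=0x8C
After byte 5 (0xD9): reg=0xAC
After byte 6 (0x6F): reg=0x47
After byte 7 (0x5E): reg=0x4F

Answer: 0x4F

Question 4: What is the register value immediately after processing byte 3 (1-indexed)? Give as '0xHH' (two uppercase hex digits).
After byte 1 (0x24): reg=0xFC
After byte 2 (0x9A): reg=0x35
After byte 3 (0x67): reg=0xB9

Answer: 0xB9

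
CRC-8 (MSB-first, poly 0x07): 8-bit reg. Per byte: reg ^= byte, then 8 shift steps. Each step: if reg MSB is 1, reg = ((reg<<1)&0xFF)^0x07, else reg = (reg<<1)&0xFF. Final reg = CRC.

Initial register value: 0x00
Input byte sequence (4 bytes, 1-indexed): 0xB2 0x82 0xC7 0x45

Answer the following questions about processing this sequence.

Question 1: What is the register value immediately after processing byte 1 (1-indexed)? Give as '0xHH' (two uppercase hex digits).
Answer: 0x17

Derivation:
After byte 1 (0xB2): reg=0x17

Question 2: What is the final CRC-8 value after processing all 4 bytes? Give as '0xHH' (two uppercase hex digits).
After byte 1 (0xB2): reg=0x17
After byte 2 (0x82): reg=0xE2
After byte 3 (0xC7): reg=0xFB
After byte 4 (0x45): reg=0x33

Answer: 0x33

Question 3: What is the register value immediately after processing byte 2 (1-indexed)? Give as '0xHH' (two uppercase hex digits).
Answer: 0xE2

Derivation:
After byte 1 (0xB2): reg=0x17
After byte 2 (0x82): reg=0xE2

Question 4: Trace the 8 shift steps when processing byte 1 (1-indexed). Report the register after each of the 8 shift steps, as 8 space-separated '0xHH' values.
Register before byte 1: 0x00
After XOR with byte 0xB2: 0xB2

Answer: 0x63 0xC6 0x8B 0x11 0x22 0x44 0x88 0x17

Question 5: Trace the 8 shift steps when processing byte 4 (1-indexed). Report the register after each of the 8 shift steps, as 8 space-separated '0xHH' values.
After byte 1 (0xB2): reg=0x17
After byte 2 (0x82): reg=0xE2
After byte 3 (0xC7): reg=0xFB
Register before byte 4: 0xFB
After XOR with byte 0x45: 0xBE

Answer: 0x7B 0xF6 0xEB 0xD1 0xA5 0x4D 0x9A 0x33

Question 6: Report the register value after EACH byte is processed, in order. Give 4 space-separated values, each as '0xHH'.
0x17 0xE2 0xFB 0x33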